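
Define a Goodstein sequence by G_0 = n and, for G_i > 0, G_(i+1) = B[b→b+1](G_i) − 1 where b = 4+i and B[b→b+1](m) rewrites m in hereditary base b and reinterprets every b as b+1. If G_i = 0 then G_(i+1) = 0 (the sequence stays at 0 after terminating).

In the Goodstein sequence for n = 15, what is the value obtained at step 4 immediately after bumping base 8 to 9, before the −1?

i=0: 15 = 3·4 + 3 (b=4); 4→5: 3·5 + 3 = 18; 18−1 = 17
i=1: 17 = 3·5 + 2 (b=5); 5→6: 3·6 + 2 = 20; 20−1 = 19
i=2: 19 = 3·6 + 1 (b=6); 6→7: 3·7 + 1 = 22; 22−1 = 21
i=3: 21 = 3·7 (b=7); 7→8: 3·8 = 24; 24−1 = 23
i=4: 23 = 2·8 + 7 (b=8); 8→9: 2·9 + 7 = 25; 25−1 = 24

25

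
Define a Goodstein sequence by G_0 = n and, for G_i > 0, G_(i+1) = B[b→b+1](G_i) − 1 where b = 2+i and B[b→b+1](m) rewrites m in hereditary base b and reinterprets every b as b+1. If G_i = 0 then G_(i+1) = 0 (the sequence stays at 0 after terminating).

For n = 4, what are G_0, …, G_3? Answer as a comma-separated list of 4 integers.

G_0 = 4. HB_2(4) = 2^2. Bump = 27. G_1 = 26.
G_1 = 26. HB_3(26) = 2·3^2 + 2·3 + 2. Bump = 42. G_2 = 41.
G_2 = 41. HB_4(41) = 2·4^2 + 2·4 + 1. Bump = 61. G_3 = 60.

4, 26, 41, 60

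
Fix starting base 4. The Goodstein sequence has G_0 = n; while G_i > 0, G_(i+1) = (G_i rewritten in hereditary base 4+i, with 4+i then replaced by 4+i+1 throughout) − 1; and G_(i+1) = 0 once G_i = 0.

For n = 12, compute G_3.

16

G_0 = 12. HB_4(12) = 3·4. Bump = 15. G_1 = 14.
G_1 = 14. HB_5(14) = 2·5 + 4. Bump = 16. G_2 = 15.
G_2 = 15. HB_6(15) = 2·6 + 3. Bump = 17. G_3 = 16.
G_3 = 16. HB_7(16) = 2·7 + 2. Bump = 18. G_4 = 17.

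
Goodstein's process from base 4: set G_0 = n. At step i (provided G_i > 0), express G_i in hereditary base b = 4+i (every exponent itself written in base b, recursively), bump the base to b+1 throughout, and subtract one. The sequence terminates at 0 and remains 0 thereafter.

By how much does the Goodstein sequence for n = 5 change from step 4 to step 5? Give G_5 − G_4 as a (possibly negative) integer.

base 4: 5 = 4 + 1; at 5: 5 + 1 = 6; next = 5
base 5: 5 = 5; at 6: 6 = 6; next = 5
base 6: 5 = 5; at 7: 5 = 5; next = 4
base 7: 4 = 4; at 8: 4 = 4; next = 3
base 8: 3 = 3; at 9: 3 = 3; next = 2

-1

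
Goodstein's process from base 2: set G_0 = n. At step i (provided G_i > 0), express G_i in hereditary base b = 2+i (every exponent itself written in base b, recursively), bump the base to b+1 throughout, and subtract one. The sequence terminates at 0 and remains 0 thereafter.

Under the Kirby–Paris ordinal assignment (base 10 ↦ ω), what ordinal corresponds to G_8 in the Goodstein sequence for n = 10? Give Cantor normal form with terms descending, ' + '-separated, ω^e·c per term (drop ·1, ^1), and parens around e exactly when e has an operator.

G_0=10  [base 2] 2^(2 + 1) + 2  →[2↦3]→  3^(3 + 1) + 3 = 84  −1 ⇒ G_1=83
G_1=83  [base 3] 3^(3 + 1) + 2  →[3↦4]→  4^(4 + 1) + 2 = 1026  −1 ⇒ G_2=1025
G_2=1025  [base 4] 4^(4 + 1) + 1  →[4↦5]→  5^(5 + 1) + 1 = 15626  −1 ⇒ G_3=15625
G_3=15625  [base 5] 5^(5 + 1)  →[5↦6]→  6^(6 + 1) = 279936  −1 ⇒ G_4=279935
G_4=279935  [base 6] 5·6^6 + 5·6^5 + 5·6^4 + 5·6^3 + 5·6^2 + 5·6 + 5  →[6↦7]→  5·7^7 + 5·7^5 + 5·7^4 + 5·7^3 + 5·7^2 + 5·7 + 5 = 4215755  −1 ⇒ G_5=4215754
G_5=4215754  [base 7] 5·7^7 + 5·7^5 + 5·7^4 + 5·7^3 + 5·7^2 + 5·7 + 4  →[7↦8]→  5·8^8 + 5·8^5 + 5·8^4 + 5·8^3 + 5·8^2 + 5·8 + 4 = 84073324  −1 ⇒ G_6=84073323
G_6=84073323  [base 8] 5·8^8 + 5·8^5 + 5·8^4 + 5·8^3 + 5·8^2 + 5·8 + 3  →[8↦9]→  5·9^9 + 5·9^5 + 5·9^4 + 5·9^3 + 5·9^2 + 5·9 + 3 = 1937434593  −1 ⇒ G_7=1937434592
G_7=1937434592  [base 9] 5·9^9 + 5·9^5 + 5·9^4 + 5·9^3 + 5·9^2 + 5·9 + 2  →[9↦10]→  5·10^10 + 5·10^5 + 5·10^4 + 5·10^3 + 5·10^2 + 5·10 + 2 = 50000555552  −1 ⇒ G_8=50000555551

ω^ω·5 + ω^5·5 + ω^4·5 + ω^3·5 + ω^2·5 + ω·5 + 1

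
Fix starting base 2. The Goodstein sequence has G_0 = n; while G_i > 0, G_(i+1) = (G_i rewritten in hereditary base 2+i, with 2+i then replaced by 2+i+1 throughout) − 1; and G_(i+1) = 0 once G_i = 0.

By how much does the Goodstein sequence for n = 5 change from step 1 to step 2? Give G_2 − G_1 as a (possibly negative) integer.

step 0: 5 = 2^2 + 1; sub 3 for 2: 3^3 + 1; = 28; G_1 = 28−1 = 27
step 1: 27 = 3^3; sub 4 for 3: 4^4; = 256; G_2 = 256−1 = 255

228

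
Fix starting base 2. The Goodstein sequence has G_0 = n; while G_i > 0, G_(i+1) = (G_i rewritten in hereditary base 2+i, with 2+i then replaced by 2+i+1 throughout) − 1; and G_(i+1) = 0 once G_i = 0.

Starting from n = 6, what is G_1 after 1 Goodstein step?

29

G_0=6  [base 2] 2^2 + 2  →[2↦3]→  3^3 + 3 = 30  −1 ⇒ G_1=29
G_1=29  [base 3] 3^3 + 2  →[3↦4]→  4^4 + 2 = 258  −1 ⇒ G_2=257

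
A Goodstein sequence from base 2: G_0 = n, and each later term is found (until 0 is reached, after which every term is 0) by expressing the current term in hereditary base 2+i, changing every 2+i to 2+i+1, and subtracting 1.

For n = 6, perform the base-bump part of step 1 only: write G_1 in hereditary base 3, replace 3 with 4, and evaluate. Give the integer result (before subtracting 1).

G_0=6  [base 2] 2^2 + 2  →[2↦3]→  3^3 + 3 = 30  −1 ⇒ G_1=29
G_1=29  [base 3] 3^3 + 2  →[3↦4]→  4^4 + 2 = 258  −1 ⇒ G_2=257

258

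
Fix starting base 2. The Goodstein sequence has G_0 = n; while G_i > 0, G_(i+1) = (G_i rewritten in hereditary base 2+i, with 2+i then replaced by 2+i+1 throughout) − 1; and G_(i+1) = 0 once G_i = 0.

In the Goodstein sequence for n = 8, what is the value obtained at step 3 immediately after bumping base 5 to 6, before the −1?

93396

G_0=8  [base 2] 2^(2 + 1)  →[2↦3]→  3^(3 + 1) = 81  −1 ⇒ G_1=80
G_1=80  [base 3] 2·3^3 + 2·3^2 + 2·3 + 2  →[3↦4]→  2·4^4 + 2·4^2 + 2·4 + 2 = 554  −1 ⇒ G_2=553
G_2=553  [base 4] 2·4^4 + 2·4^2 + 2·4 + 1  →[4↦5]→  2·5^5 + 2·5^2 + 2·5 + 1 = 6311  −1 ⇒ G_3=6310
G_3=6310  [base 5] 2·5^5 + 2·5^2 + 2·5  →[5↦6]→  2·6^6 + 2·6^2 + 2·6 = 93396  −1 ⇒ G_4=93395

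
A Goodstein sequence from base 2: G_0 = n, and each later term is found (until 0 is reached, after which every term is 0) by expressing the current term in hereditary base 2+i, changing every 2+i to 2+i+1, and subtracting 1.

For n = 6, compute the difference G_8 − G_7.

223404

G_0=6  [base 2] 2^2 + 2  →[2↦3]→  3^3 + 3 = 30  −1 ⇒ G_1=29
G_1=29  [base 3] 3^3 + 2  →[3↦4]→  4^4 + 2 = 258  −1 ⇒ G_2=257
G_2=257  [base 4] 4^4 + 1  →[4↦5]→  5^5 + 1 = 3126  −1 ⇒ G_3=3125
G_3=3125  [base 5] 5^5  →[5↦6]→  6^6 = 46656  −1 ⇒ G_4=46655
G_4=46655  [base 6] 5·6^5 + 5·6^4 + 5·6^3 + 5·6^2 + 5·6 + 5  →[6↦7]→  5·7^5 + 5·7^4 + 5·7^3 + 5·7^2 + 5·7 + 5 = 98040  −1 ⇒ G_5=98039
G_5=98039  [base 7] 5·7^5 + 5·7^4 + 5·7^3 + 5·7^2 + 5·7 + 4  →[7↦8]→  5·8^5 + 5·8^4 + 5·8^3 + 5·8^2 + 5·8 + 4 = 187244  −1 ⇒ G_6=187243
G_6=187243  [base 8] 5·8^5 + 5·8^4 + 5·8^3 + 5·8^2 + 5·8 + 3  →[8↦9]→  5·9^5 + 5·9^4 + 5·9^3 + 5·9^2 + 5·9 + 3 = 332148  −1 ⇒ G_7=332147
G_7=332147  [base 9] 5·9^5 + 5·9^4 + 5·9^3 + 5·9^2 + 5·9 + 2  →[9↦10]→  5·10^5 + 5·10^4 + 5·10^3 + 5·10^2 + 5·10 + 2 = 555552  −1 ⇒ G_8=555551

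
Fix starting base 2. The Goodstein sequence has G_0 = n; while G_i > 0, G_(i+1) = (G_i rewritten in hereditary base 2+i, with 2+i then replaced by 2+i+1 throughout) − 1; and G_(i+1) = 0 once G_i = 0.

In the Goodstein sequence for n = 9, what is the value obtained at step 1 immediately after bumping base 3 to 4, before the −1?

i=0: 9 = 2^(2 + 1) + 1 (b=2); 2→3: 3^(3 + 1) + 1 = 82; 82−1 = 81
i=1: 81 = 3^(3 + 1) (b=3); 3→4: 4^(4 + 1) = 1024; 1024−1 = 1023

1024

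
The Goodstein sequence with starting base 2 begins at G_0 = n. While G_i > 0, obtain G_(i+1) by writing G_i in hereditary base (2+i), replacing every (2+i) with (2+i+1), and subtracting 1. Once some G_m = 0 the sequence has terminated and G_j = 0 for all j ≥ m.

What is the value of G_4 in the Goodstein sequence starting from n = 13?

280711

i=0: 13 = 2^(2 + 1) + 2^2 + 1 (b=2); 2→3: 3^(3 + 1) + 3^3 + 1 = 109; 109−1 = 108
i=1: 108 = 3^(3 + 1) + 3^3 (b=3); 3→4: 4^(4 + 1) + 4^4 = 1280; 1280−1 = 1279
i=2: 1279 = 4^(4 + 1) + 3·4^3 + 3·4^2 + 3·4 + 3 (b=4); 4→5: 5^(5 + 1) + 3·5^3 + 3·5^2 + 3·5 + 3 = 16093; 16093−1 = 16092
i=3: 16092 = 5^(5 + 1) + 3·5^3 + 3·5^2 + 3·5 + 2 (b=5); 5→6: 6^(6 + 1) + 3·6^3 + 3·6^2 + 3·6 + 2 = 280712; 280712−1 = 280711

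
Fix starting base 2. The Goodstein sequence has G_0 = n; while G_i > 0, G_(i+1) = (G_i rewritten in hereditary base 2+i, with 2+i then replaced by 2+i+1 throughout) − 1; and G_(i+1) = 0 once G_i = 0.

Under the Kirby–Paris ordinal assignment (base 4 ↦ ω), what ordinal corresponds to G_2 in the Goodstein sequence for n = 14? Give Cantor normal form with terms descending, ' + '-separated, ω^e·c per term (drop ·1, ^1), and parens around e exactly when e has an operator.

ω^(ω + 1) + ω^ω + 1

[0] 14 ≡ 2^(2 + 1) + 2^2 + 2 (base 2). Lift 3: 111. −1: 110.
[1] 110 ≡ 3^(3 + 1) + 3^3 + 2 (base 3). Lift 4: 1282. −1: 1281.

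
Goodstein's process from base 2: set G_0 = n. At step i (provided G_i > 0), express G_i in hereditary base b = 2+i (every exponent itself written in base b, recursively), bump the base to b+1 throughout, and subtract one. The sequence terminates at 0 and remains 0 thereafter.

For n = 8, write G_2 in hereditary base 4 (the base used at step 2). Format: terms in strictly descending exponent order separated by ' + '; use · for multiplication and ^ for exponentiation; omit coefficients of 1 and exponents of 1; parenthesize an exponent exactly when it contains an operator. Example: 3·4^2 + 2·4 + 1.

G_0 = 8. HB_2(8) = 2^(2 + 1). Bump = 81. G_1 = 80.
G_1 = 80. HB_3(80) = 2·3^3 + 2·3^2 + 2·3 + 2. Bump = 554. G_2 = 553.
G_2 = 553. HB_4(553) = 2·4^4 + 2·4^2 + 2·4 + 1. Bump = 6311. G_3 = 6310.

2·4^4 + 2·4^2 + 2·4 + 1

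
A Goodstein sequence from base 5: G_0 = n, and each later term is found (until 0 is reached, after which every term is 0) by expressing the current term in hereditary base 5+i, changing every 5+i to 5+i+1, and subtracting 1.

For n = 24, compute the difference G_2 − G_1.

3

G_0 = 24. HB_5(24) = 4·5 + 4. Bump = 28. G_1 = 27.
G_1 = 27. HB_6(27) = 4·6 + 3. Bump = 31. G_2 = 30.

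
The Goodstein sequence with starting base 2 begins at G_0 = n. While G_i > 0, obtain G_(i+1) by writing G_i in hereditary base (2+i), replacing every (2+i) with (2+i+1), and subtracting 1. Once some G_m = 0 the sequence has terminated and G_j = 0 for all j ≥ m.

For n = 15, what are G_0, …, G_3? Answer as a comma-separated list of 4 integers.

G_0 = 15. HB_2(15) = 2^(2 + 1) + 2^2 + 2 + 1. Bump = 112. G_1 = 111.
G_1 = 111. HB_3(111) = 3^(3 + 1) + 3^3 + 3. Bump = 1284. G_2 = 1283.
G_2 = 1283. HB_4(1283) = 4^(4 + 1) + 4^4 + 3. Bump = 18753. G_3 = 18752.

15, 111, 1283, 18752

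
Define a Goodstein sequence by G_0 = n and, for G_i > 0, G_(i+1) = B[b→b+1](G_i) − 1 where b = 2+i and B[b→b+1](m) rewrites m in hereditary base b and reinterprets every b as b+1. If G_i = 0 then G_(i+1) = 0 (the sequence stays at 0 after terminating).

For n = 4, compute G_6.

139

4 —HB2→ 2^2 —bump→ 3^3 = 27 —(−1)→ 26
26 —HB3→ 2·3^2 + 2·3 + 2 —bump→ 2·4^2 + 2·4 + 2 = 42 —(−1)→ 41
41 —HB4→ 2·4^2 + 2·4 + 1 —bump→ 2·5^2 + 2·5 + 1 = 61 —(−1)→ 60
60 —HB5→ 2·5^2 + 2·5 —bump→ 2·6^2 + 2·6 = 84 —(−1)→ 83
83 —HB6→ 2·6^2 + 6 + 5 —bump→ 2·7^2 + 7 + 5 = 110 —(−1)→ 109
109 —HB7→ 2·7^2 + 7 + 4 —bump→ 2·8^2 + 8 + 4 = 140 —(−1)→ 139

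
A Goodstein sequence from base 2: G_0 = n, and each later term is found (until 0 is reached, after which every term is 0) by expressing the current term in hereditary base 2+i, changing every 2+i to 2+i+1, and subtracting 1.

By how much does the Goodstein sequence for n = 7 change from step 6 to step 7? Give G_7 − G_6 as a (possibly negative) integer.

step 0: 7 = 2^2 + 2 + 1; sub 3 for 2: 3^3 + 3 + 1; = 31; G_1 = 31−1 = 30
step 1: 30 = 3^3 + 3; sub 4 for 3: 4^4 + 4; = 260; G_2 = 260−1 = 259
step 2: 259 = 4^4 + 3; sub 5 for 4: 5^5 + 3; = 3128; G_3 = 3128−1 = 3127
step 3: 3127 = 5^5 + 2; sub 6 for 5: 6^6 + 2; = 46658; G_4 = 46658−1 = 46657
step 4: 46657 = 6^6 + 1; sub 7 for 6: 7^7 + 1; = 823544; G_5 = 823544−1 = 823543
step 5: 823543 = 7^7; sub 8 for 7: 8^8; = 16777216; G_6 = 16777216−1 = 16777215
step 6: 16777215 = 7·8^7 + 7·8^6 + 7·8^5 + 7·8^4 + 7·8^3 + 7·8^2 + 7·8 + 7; sub 9 for 8: 7·9^7 + 7·9^6 + 7·9^5 + 7·9^4 + 7·9^3 + 7·9^2 + 7·9 + 7; = 37665880; G_7 = 37665880−1 = 37665879

20888664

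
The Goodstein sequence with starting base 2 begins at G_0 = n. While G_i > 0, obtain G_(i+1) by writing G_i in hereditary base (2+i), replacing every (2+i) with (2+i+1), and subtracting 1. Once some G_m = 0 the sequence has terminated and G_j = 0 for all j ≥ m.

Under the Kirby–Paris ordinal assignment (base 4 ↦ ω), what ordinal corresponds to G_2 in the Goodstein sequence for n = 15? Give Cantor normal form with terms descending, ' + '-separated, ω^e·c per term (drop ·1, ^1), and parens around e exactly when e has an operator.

G_0 = 15. HB_2(15) = 2^(2 + 1) + 2^2 + 2 + 1. Bump = 112. G_1 = 111.
G_1 = 111. HB_3(111) = 3^(3 + 1) + 3^3 + 3. Bump = 1284. G_2 = 1283.
G_2 = 1283. HB_4(1283) = 4^(4 + 1) + 4^4 + 3. Bump = 18753. G_3 = 18752.

ω^(ω + 1) + ω^ω + 3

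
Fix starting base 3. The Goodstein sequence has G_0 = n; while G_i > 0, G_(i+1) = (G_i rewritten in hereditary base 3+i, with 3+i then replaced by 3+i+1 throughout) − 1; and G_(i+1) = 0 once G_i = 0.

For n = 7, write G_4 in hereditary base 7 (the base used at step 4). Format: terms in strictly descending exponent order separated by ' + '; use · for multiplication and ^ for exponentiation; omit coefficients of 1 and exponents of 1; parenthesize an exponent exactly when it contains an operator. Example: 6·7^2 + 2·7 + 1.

7 + 2

i=0: 7 = 2·3 + 1 (b=3); 3→4: 2·4 + 1 = 9; 9−1 = 8
i=1: 8 = 2·4 (b=4); 4→5: 2·5 = 10; 10−1 = 9
i=2: 9 = 5 + 4 (b=5); 5→6: 6 + 4 = 10; 10−1 = 9
i=3: 9 = 6 + 3 (b=6); 6→7: 7 + 3 = 10; 10−1 = 9
i=4: 9 = 7 + 2 (b=7); 7→8: 8 + 2 = 10; 10−1 = 9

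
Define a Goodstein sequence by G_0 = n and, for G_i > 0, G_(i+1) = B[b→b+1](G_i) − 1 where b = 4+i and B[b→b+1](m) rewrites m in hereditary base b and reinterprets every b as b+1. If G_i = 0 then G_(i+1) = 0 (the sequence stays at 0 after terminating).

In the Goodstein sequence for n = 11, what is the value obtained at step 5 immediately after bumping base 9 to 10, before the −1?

16

G_0=11  [base 4] 2·4 + 3  →[4↦5]→  2·5 + 3 = 13  −1 ⇒ G_1=12
G_1=12  [base 5] 2·5 + 2  →[5↦6]→  2·6 + 2 = 14  −1 ⇒ G_2=13
G_2=13  [base 6] 2·6 + 1  →[6↦7]→  2·7 + 1 = 15  −1 ⇒ G_3=14
G_3=14  [base 7] 2·7  →[7↦8]→  2·8 = 16  −1 ⇒ G_4=15
G_4=15  [base 8] 8 + 7  →[8↦9]→  9 + 7 = 16  −1 ⇒ G_5=15
G_5=15  [base 9] 9 + 6  →[9↦10]→  10 + 6 = 16  −1 ⇒ G_6=15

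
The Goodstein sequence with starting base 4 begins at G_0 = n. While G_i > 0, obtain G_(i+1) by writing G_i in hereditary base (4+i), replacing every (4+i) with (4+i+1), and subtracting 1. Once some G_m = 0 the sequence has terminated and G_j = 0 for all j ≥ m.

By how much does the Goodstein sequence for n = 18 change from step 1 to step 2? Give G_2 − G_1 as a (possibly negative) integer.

10

[0] 18 ≡ 4^2 + 2 (base 4). Lift 5: 27. −1: 26.
[1] 26 ≡ 5^2 + 1 (base 5). Lift 6: 37. −1: 36.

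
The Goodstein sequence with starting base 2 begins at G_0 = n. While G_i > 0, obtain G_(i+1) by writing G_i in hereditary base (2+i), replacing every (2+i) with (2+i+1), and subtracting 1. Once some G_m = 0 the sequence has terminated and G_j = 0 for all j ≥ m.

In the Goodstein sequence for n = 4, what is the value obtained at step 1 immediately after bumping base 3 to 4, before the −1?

G_0 = 4. HB_2(4) = 2^2. Bump = 27. G_1 = 26.
G_1 = 26. HB_3(26) = 2·3^2 + 2·3 + 2. Bump = 42. G_2 = 41.

42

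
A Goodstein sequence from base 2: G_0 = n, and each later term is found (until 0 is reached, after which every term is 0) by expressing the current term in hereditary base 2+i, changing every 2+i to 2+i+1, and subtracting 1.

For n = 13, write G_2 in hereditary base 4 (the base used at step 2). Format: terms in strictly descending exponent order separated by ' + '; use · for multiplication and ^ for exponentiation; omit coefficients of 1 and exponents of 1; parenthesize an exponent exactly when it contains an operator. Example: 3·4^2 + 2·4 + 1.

4^(4 + 1) + 3·4^3 + 3·4^2 + 3·4 + 3

13 —HB2→ 2^(2 + 1) + 2^2 + 1 —bump→ 3^(3 + 1) + 3^3 + 1 = 109 —(−1)→ 108
108 —HB3→ 3^(3 + 1) + 3^3 —bump→ 4^(4 + 1) + 4^4 = 1280 —(−1)→ 1279
1279 —HB4→ 4^(4 + 1) + 3·4^3 + 3·4^2 + 3·4 + 3 —bump→ 5^(5 + 1) + 3·5^3 + 3·5^2 + 3·5 + 3 = 16093 —(−1)→ 16092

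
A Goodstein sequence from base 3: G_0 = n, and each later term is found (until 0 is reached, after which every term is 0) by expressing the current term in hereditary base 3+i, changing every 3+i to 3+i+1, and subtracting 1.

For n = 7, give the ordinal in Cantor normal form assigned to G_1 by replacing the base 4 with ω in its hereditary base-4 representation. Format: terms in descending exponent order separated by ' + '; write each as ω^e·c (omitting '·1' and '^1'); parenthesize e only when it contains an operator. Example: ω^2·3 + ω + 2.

ω·2

G_0=7  [base 3] 2·3 + 1  →[3↦4]→  2·4 + 1 = 9  −1 ⇒ G_1=8
G_1=8  [base 4] 2·4  →[4↦5]→  2·5 = 10  −1 ⇒ G_2=9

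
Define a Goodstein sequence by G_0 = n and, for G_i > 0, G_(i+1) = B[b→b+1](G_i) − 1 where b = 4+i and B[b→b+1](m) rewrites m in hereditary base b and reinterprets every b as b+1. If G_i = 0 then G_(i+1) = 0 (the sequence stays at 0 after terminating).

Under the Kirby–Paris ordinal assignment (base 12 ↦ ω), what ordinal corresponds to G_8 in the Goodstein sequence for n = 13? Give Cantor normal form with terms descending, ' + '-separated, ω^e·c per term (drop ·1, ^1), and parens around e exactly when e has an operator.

[0] 13 ≡ 3·4 + 1 (base 4). Lift 5: 16. −1: 15.
[1] 15 ≡ 3·5 (base 5). Lift 6: 18. −1: 17.
[2] 17 ≡ 2·6 + 5 (base 6). Lift 7: 19. −1: 18.
[3] 18 ≡ 2·7 + 4 (base 7). Lift 8: 20. −1: 19.
[4] 19 ≡ 2·8 + 3 (base 8). Lift 9: 21. −1: 20.
[5] 20 ≡ 2·9 + 2 (base 9). Lift 10: 22. −1: 21.
[6] 21 ≡ 2·10 + 1 (base 10). Lift 11: 23. −1: 22.
[7] 22 ≡ 2·11 (base 11). Lift 12: 24. −1: 23.

ω + 11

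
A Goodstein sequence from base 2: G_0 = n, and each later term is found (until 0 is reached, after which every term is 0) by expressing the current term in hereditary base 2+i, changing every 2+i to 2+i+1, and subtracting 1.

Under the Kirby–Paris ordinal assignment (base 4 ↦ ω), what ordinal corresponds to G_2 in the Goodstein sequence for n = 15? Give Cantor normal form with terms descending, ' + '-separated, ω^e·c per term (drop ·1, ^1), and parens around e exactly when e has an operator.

ω^(ω + 1) + ω^ω + 3

(0) 15|_2 = 2^(2 + 1) + 2^2 + 2 + 1 ↦ 3^(3 + 1) + 3^3 + 3 + 1|_3 = 112 ⇒ 111
(1) 111|_3 = 3^(3 + 1) + 3^3 + 3 ↦ 4^(4 + 1) + 4^4 + 4|_4 = 1284 ⇒ 1283
(2) 1283|_4 = 4^(4 + 1) + 4^4 + 3 ↦ 5^(5 + 1) + 5^5 + 3|_5 = 18753 ⇒ 18752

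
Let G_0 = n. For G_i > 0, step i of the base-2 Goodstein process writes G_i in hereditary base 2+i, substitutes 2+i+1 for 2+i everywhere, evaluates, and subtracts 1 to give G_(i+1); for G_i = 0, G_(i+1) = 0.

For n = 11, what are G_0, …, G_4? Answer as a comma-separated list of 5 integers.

11, 84, 1027, 15627, 279937

step 0: 11 = 2^(2 + 1) + 2 + 1; sub 3 for 2: 3^(3 + 1) + 3 + 1; = 85; G_1 = 85−1 = 84
step 1: 84 = 3^(3 + 1) + 3; sub 4 for 3: 4^(4 + 1) + 4; = 1028; G_2 = 1028−1 = 1027
step 2: 1027 = 4^(4 + 1) + 3; sub 5 for 4: 5^(5 + 1) + 3; = 15628; G_3 = 15628−1 = 15627
step 3: 15627 = 5^(5 + 1) + 2; sub 6 for 5: 6^(6 + 1) + 2; = 279938; G_4 = 279938−1 = 279937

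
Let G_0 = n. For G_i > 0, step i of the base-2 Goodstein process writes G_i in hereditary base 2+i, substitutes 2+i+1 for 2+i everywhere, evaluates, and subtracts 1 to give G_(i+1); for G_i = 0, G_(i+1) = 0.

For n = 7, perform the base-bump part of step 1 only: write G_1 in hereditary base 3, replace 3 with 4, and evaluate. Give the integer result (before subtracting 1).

260

G_0=7  [base 2] 2^2 + 2 + 1  →[2↦3]→  3^3 + 3 + 1 = 31  −1 ⇒ G_1=30
G_1=30  [base 3] 3^3 + 3  →[3↦4]→  4^4 + 4 = 260  −1 ⇒ G_2=259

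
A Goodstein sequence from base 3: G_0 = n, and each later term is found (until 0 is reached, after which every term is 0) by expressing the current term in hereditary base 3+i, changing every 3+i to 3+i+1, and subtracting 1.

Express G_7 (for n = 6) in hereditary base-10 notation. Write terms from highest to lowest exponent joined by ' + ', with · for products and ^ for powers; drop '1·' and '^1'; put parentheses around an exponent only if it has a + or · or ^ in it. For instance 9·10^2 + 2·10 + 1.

[0] 6 ≡ 2·3 (base 3). Lift 4: 8. −1: 7.
[1] 7 ≡ 4 + 3 (base 4). Lift 5: 8. −1: 7.
[2] 7 ≡ 5 + 2 (base 5). Lift 6: 8. −1: 7.
[3] 7 ≡ 6 + 1 (base 6). Lift 7: 8. −1: 7.
[4] 7 ≡ 7 (base 7). Lift 8: 8. −1: 7.
[5] 7 ≡ 7 (base 8). Lift 9: 7. −1: 6.
[6] 6 ≡ 6 (base 9). Lift 10: 6. −1: 5.

5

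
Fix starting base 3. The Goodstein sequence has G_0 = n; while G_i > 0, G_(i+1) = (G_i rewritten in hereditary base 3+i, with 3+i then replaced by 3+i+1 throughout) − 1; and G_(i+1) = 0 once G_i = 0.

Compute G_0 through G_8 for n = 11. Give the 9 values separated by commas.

11, 17, 25, 35, 39, 43, 47, 51, 55

step 0: 11 = 3^2 + 2; sub 4 for 3: 4^2 + 2; = 18; G_1 = 18−1 = 17
step 1: 17 = 4^2 + 1; sub 5 for 4: 5^2 + 1; = 26; G_2 = 26−1 = 25
step 2: 25 = 5^2; sub 6 for 5: 6^2; = 36; G_3 = 36−1 = 35
step 3: 35 = 5·6 + 5; sub 7 for 6: 5·7 + 5; = 40; G_4 = 40−1 = 39
step 4: 39 = 5·7 + 4; sub 8 for 7: 5·8 + 4; = 44; G_5 = 44−1 = 43
step 5: 43 = 5·8 + 3; sub 9 for 8: 5·9 + 3; = 48; G_6 = 48−1 = 47
step 6: 47 = 5·9 + 2; sub 10 for 9: 5·10 + 2; = 52; G_7 = 52−1 = 51
step 7: 51 = 5·10 + 1; sub 11 for 10: 5·11 + 1; = 56; G_8 = 56−1 = 55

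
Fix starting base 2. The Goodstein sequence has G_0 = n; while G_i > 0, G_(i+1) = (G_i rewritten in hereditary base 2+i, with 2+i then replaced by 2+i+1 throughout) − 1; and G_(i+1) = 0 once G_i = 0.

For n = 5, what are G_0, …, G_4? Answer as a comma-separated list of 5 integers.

5, 27, 255, 467, 775

base 2: 5 = 2^2 + 1; at 3: 3^3 + 1 = 28; next = 27
base 3: 27 = 3^3; at 4: 4^4 = 256; next = 255
base 4: 255 = 3·4^3 + 3·4^2 + 3·4 + 3; at 5: 3·5^3 + 3·5^2 + 3·5 + 3 = 468; next = 467
base 5: 467 = 3·5^3 + 3·5^2 + 3·5 + 2; at 6: 3·6^3 + 3·6^2 + 3·6 + 2 = 776; next = 775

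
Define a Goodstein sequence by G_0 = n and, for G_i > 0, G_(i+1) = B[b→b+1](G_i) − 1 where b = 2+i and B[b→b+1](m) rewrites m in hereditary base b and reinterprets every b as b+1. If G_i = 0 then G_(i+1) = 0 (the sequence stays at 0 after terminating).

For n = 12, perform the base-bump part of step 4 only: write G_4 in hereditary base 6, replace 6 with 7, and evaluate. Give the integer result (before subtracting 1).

5764911

base 2: 12 = 2^(2 + 1) + 2^2; at 3: 3^(3 + 1) + 3^3 = 108; next = 107
base 3: 107 = 3^(3 + 1) + 2·3^2 + 2·3 + 2; at 4: 4^(4 + 1) + 2·4^2 + 2·4 + 2 = 1066; next = 1065
base 4: 1065 = 4^(4 + 1) + 2·4^2 + 2·4 + 1; at 5: 5^(5 + 1) + 2·5^2 + 2·5 + 1 = 15686; next = 15685
base 5: 15685 = 5^(5 + 1) + 2·5^2 + 2·5; at 6: 6^(6 + 1) + 2·6^2 + 2·6 = 280020; next = 280019
base 6: 280019 = 6^(6 + 1) + 2·6^2 + 6 + 5; at 7: 7^(7 + 1) + 2·7^2 + 7 + 5 = 5764911; next = 5764910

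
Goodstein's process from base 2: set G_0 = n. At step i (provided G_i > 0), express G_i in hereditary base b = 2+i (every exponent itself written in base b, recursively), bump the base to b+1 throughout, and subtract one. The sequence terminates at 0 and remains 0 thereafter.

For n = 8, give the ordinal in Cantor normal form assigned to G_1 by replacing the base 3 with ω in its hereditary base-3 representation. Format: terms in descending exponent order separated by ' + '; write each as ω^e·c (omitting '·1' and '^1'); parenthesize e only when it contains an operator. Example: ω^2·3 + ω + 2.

base 2: 8 = 2^(2 + 1); at 3: 3^(3 + 1) = 81; next = 80
base 3: 80 = 2·3^3 + 2·3^2 + 2·3 + 2; at 4: 2·4^4 + 2·4^2 + 2·4 + 2 = 554; next = 553

ω^ω·2 + ω^2·2 + ω·2 + 2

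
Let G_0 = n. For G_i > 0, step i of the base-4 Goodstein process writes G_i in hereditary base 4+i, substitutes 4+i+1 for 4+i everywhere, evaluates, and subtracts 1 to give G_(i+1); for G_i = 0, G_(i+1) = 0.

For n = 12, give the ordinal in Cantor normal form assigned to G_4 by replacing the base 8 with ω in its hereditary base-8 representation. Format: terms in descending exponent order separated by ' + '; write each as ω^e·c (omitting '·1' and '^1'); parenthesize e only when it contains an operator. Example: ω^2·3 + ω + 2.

base 4: 12 = 3·4; at 5: 3·5 = 15; next = 14
base 5: 14 = 2·5 + 4; at 6: 2·6 + 4 = 16; next = 15
base 6: 15 = 2·6 + 3; at 7: 2·7 + 3 = 17; next = 16
base 7: 16 = 2·7 + 2; at 8: 2·8 + 2 = 18; next = 17
base 8: 17 = 2·8 + 1; at 9: 2·9 + 1 = 19; next = 18

ω·2 + 1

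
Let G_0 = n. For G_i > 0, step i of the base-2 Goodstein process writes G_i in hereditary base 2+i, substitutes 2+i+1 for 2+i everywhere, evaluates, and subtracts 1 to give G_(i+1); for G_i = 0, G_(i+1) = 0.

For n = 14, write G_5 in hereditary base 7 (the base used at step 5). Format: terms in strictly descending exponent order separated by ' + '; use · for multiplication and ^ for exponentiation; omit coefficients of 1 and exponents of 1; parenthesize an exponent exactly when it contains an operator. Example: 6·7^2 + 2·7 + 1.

7^(7 + 1) + 5·7^5 + 5·7^4 + 5·7^3 + 5·7^2 + 5·7 + 4

G_0=14  [base 2] 2^(2 + 1) + 2^2 + 2  →[2↦3]→  3^(3 + 1) + 3^3 + 3 = 111  −1 ⇒ G_1=110
G_1=110  [base 3] 3^(3 + 1) + 3^3 + 2  →[3↦4]→  4^(4 + 1) + 4^4 + 2 = 1282  −1 ⇒ G_2=1281
G_2=1281  [base 4] 4^(4 + 1) + 4^4 + 1  →[4↦5]→  5^(5 + 1) + 5^5 + 1 = 18751  −1 ⇒ G_3=18750
G_3=18750  [base 5] 5^(5 + 1) + 5^5  →[5↦6]→  6^(6 + 1) + 6^6 = 326592  −1 ⇒ G_4=326591
G_4=326591  [base 6] 6^(6 + 1) + 5·6^5 + 5·6^4 + 5·6^3 + 5·6^2 + 5·6 + 5  →[6↦7]→  7^(7 + 1) + 5·7^5 + 5·7^4 + 5·7^3 + 5·7^2 + 5·7 + 5 = 5862841  −1 ⇒ G_5=5862840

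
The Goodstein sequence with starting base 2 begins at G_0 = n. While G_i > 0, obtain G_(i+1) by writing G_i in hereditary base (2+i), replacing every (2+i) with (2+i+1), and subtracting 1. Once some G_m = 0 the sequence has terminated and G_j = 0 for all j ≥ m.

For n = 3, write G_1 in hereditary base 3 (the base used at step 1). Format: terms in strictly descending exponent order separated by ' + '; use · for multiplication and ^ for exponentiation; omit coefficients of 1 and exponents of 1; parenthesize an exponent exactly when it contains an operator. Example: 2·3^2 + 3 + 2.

3

3 —HB2→ 2 + 1 —bump→ 3 + 1 = 4 —(−1)→ 3
3 —HB3→ 3 —bump→ 4 = 4 —(−1)→ 3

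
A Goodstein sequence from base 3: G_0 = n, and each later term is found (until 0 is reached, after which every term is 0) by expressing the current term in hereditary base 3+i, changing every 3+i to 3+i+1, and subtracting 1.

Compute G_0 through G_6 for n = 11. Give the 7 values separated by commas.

11, 17, 25, 35, 39, 43, 47

step 0: 11 = 3^2 + 2; sub 4 for 3: 4^2 + 2; = 18; G_1 = 18−1 = 17
step 1: 17 = 4^2 + 1; sub 5 for 4: 5^2 + 1; = 26; G_2 = 26−1 = 25
step 2: 25 = 5^2; sub 6 for 5: 6^2; = 36; G_3 = 36−1 = 35
step 3: 35 = 5·6 + 5; sub 7 for 6: 5·7 + 5; = 40; G_4 = 40−1 = 39
step 4: 39 = 5·7 + 4; sub 8 for 7: 5·8 + 4; = 44; G_5 = 44−1 = 43
step 5: 43 = 5·8 + 3; sub 9 for 8: 5·9 + 3; = 48; G_6 = 48−1 = 47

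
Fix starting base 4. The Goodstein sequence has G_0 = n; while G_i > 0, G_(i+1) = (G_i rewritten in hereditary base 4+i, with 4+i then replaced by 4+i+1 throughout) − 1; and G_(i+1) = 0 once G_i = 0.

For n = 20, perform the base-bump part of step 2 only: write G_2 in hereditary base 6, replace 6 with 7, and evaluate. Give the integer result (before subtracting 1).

step 0: 20 = 4^2 + 4; sub 5 for 4: 5^2 + 5; = 30; G_1 = 30−1 = 29
step 1: 29 = 5^2 + 4; sub 6 for 5: 6^2 + 4; = 40; G_2 = 40−1 = 39

52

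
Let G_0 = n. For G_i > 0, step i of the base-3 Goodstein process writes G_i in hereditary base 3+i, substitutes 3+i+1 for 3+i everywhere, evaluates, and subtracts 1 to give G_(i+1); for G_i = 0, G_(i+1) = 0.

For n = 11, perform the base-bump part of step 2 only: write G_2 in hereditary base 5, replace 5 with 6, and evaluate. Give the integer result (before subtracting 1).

step 0: 11 = 3^2 + 2; sub 4 for 3: 4^2 + 2; = 18; G_1 = 18−1 = 17
step 1: 17 = 4^2 + 1; sub 5 for 4: 5^2 + 1; = 26; G_2 = 26−1 = 25

36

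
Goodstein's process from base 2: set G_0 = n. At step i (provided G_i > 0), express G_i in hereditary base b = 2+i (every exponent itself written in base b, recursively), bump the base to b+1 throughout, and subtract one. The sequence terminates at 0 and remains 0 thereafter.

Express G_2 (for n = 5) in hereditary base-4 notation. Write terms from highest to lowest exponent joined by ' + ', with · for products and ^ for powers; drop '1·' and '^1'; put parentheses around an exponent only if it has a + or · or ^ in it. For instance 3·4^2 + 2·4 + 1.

3·4^3 + 3·4^2 + 3·4 + 3

(0) 5|_2 = 2^2 + 1 ↦ 3^3 + 1|_3 = 28 ⇒ 27
(1) 27|_3 = 3^3 ↦ 4^4|_4 = 256 ⇒ 255
(2) 255|_4 = 3·4^3 + 3·4^2 + 3·4 + 3 ↦ 3·5^3 + 3·5^2 + 3·5 + 3|_5 = 468 ⇒ 467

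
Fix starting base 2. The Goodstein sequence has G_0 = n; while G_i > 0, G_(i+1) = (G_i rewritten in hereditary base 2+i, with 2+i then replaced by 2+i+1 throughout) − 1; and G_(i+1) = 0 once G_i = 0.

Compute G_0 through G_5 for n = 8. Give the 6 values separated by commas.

8, 80, 553, 6310, 93395, 1647195

8 —HB2→ 2^(2 + 1) —bump→ 3^(3 + 1) = 81 —(−1)→ 80
80 —HB3→ 2·3^3 + 2·3^2 + 2·3 + 2 —bump→ 2·4^4 + 2·4^2 + 2·4 + 2 = 554 —(−1)→ 553
553 —HB4→ 2·4^4 + 2·4^2 + 2·4 + 1 —bump→ 2·5^5 + 2·5^2 + 2·5 + 1 = 6311 —(−1)→ 6310
6310 —HB5→ 2·5^5 + 2·5^2 + 2·5 —bump→ 2·6^6 + 2·6^2 + 2·6 = 93396 —(−1)→ 93395
93395 —HB6→ 2·6^6 + 2·6^2 + 6 + 5 —bump→ 2·7^7 + 2·7^2 + 7 + 5 = 1647196 —(−1)→ 1647195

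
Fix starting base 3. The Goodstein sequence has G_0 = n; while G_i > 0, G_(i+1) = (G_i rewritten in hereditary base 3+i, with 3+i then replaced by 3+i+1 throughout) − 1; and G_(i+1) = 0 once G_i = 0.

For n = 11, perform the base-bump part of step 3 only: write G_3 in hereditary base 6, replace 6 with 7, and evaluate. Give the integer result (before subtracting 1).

G_0 = 11. HB_3(11) = 3^2 + 2. Bump = 18. G_1 = 17.
G_1 = 17. HB_4(17) = 4^2 + 1. Bump = 26. G_2 = 25.
G_2 = 25. HB_5(25) = 5^2. Bump = 36. G_3 = 35.
G_3 = 35. HB_6(35) = 5·6 + 5. Bump = 40. G_4 = 39.

40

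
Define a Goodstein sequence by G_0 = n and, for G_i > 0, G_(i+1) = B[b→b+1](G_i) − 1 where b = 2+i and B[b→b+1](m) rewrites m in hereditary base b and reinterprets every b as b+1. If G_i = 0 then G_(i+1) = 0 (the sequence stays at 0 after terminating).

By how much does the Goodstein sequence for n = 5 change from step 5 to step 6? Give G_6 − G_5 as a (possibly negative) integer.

[0] 5 ≡ 2^2 + 1 (base 2). Lift 3: 28. −1: 27.
[1] 27 ≡ 3^3 (base 3). Lift 4: 256. −1: 255.
[2] 255 ≡ 3·4^3 + 3·4^2 + 3·4 + 3 (base 4). Lift 5: 468. −1: 467.
[3] 467 ≡ 3·5^3 + 3·5^2 + 3·5 + 2 (base 5). Lift 6: 776. −1: 775.
[4] 775 ≡ 3·6^3 + 3·6^2 + 3·6 + 1 (base 6). Lift 7: 1198. −1: 1197.
[5] 1197 ≡ 3·7^3 + 3·7^2 + 3·7 (base 7). Lift 8: 1752. −1: 1751.

554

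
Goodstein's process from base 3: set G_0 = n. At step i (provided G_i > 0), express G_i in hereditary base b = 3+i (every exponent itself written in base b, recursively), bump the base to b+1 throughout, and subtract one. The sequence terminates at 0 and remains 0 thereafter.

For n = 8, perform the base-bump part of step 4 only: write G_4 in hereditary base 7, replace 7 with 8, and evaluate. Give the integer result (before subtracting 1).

12

i=0: 8 = 2·3 + 2 (b=3); 3→4: 2·4 + 2 = 10; 10−1 = 9
i=1: 9 = 2·4 + 1 (b=4); 4→5: 2·5 + 1 = 11; 11−1 = 10
i=2: 10 = 2·5 (b=5); 5→6: 2·6 = 12; 12−1 = 11
i=3: 11 = 6 + 5 (b=6); 6→7: 7 + 5 = 12; 12−1 = 11
i=4: 11 = 7 + 4 (b=7); 7→8: 8 + 4 = 12; 12−1 = 11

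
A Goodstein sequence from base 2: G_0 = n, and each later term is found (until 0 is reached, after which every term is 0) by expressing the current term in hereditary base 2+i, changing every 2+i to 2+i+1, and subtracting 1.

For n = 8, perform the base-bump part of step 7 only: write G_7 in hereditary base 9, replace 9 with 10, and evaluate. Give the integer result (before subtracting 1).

G_0=8  [base 2] 2^(2 + 1)  →[2↦3]→  3^(3 + 1) = 81  −1 ⇒ G_1=80
G_1=80  [base 3] 2·3^3 + 2·3^2 + 2·3 + 2  →[3↦4]→  2·4^4 + 2·4^2 + 2·4 + 2 = 554  −1 ⇒ G_2=553
G_2=553  [base 4] 2·4^4 + 2·4^2 + 2·4 + 1  →[4↦5]→  2·5^5 + 2·5^2 + 2·5 + 1 = 6311  −1 ⇒ G_3=6310
G_3=6310  [base 5] 2·5^5 + 2·5^2 + 2·5  →[5↦6]→  2·6^6 + 2·6^2 + 2·6 = 93396  −1 ⇒ G_4=93395
G_4=93395  [base 6] 2·6^6 + 2·6^2 + 6 + 5  →[6↦7]→  2·7^7 + 2·7^2 + 7 + 5 = 1647196  −1 ⇒ G_5=1647195
G_5=1647195  [base 7] 2·7^7 + 2·7^2 + 7 + 4  →[7↦8]→  2·8^8 + 2·8^2 + 8 + 4 = 33554572  −1 ⇒ G_6=33554571
G_6=33554571  [base 8] 2·8^8 + 2·8^2 + 8 + 3  →[8↦9]→  2·9^9 + 2·9^2 + 9 + 3 = 774841152  −1 ⇒ G_7=774841151
G_7=774841151  [base 9] 2·9^9 + 2·9^2 + 9 + 2  →[9↦10]→  2·10^10 + 2·10^2 + 10 + 2 = 20000000212  −1 ⇒ G_8=20000000211

20000000212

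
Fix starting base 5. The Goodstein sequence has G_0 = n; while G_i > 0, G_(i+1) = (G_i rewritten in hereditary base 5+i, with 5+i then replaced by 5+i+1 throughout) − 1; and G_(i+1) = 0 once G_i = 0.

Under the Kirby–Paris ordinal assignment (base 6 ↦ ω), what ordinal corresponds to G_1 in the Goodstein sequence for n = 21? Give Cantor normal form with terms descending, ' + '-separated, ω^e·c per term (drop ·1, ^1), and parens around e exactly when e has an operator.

G_0=21  [base 5] 4·5 + 1  →[5↦6]→  4·6 + 1 = 25  −1 ⇒ G_1=24
G_1=24  [base 6] 4·6  →[6↦7]→  4·7 = 28  −1 ⇒ G_2=27

ω·4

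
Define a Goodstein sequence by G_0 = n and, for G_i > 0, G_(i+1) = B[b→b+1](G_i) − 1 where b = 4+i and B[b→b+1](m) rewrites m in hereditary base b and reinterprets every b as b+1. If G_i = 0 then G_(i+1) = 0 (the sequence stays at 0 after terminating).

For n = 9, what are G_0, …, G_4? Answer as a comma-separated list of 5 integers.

9, 10, 11, 11, 11

9 —HB4→ 2·4 + 1 —bump→ 2·5 + 1 = 11 —(−1)→ 10
10 —HB5→ 2·5 —bump→ 2·6 = 12 —(−1)→ 11
11 —HB6→ 6 + 5 —bump→ 7 + 5 = 12 —(−1)→ 11
11 —HB7→ 7 + 4 —bump→ 8 + 4 = 12 —(−1)→ 11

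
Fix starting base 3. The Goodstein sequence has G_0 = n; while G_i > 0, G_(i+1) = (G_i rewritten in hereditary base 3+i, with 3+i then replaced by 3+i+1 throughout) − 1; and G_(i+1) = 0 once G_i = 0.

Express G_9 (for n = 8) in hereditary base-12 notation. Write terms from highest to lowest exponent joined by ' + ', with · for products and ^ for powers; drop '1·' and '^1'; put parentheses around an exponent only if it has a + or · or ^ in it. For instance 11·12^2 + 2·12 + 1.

11

[0] 8 ≡ 2·3 + 2 (base 3). Lift 4: 10. −1: 9.
[1] 9 ≡ 2·4 + 1 (base 4). Lift 5: 11. −1: 10.
[2] 10 ≡ 2·5 (base 5). Lift 6: 12. −1: 11.
[3] 11 ≡ 6 + 5 (base 6). Lift 7: 12. −1: 11.
[4] 11 ≡ 7 + 4 (base 7). Lift 8: 12. −1: 11.
[5] 11 ≡ 8 + 3 (base 8). Lift 9: 12. −1: 11.
[6] 11 ≡ 9 + 2 (base 9). Lift 10: 12. −1: 11.
[7] 11 ≡ 10 + 1 (base 10). Lift 11: 12. −1: 11.
[8] 11 ≡ 11 (base 11). Lift 12: 12. −1: 11.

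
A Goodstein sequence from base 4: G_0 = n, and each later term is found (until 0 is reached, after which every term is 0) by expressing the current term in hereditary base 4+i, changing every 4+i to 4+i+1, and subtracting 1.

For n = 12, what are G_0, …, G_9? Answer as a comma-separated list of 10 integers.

12, 14, 15, 16, 17, 18, 19, 19, 19, 19

G_0=12  [base 4] 3·4  →[4↦5]→  3·5 = 15  −1 ⇒ G_1=14
G_1=14  [base 5] 2·5 + 4  →[5↦6]→  2·6 + 4 = 16  −1 ⇒ G_2=15
G_2=15  [base 6] 2·6 + 3  →[6↦7]→  2·7 + 3 = 17  −1 ⇒ G_3=16
G_3=16  [base 7] 2·7 + 2  →[7↦8]→  2·8 + 2 = 18  −1 ⇒ G_4=17
G_4=17  [base 8] 2·8 + 1  →[8↦9]→  2·9 + 1 = 19  −1 ⇒ G_5=18
G_5=18  [base 9] 2·9  →[9↦10]→  2·10 = 20  −1 ⇒ G_6=19
G_6=19  [base 10] 10 + 9  →[10↦11]→  11 + 9 = 20  −1 ⇒ G_7=19
G_7=19  [base 11] 11 + 8  →[11↦12]→  12 + 8 = 20  −1 ⇒ G_8=19
G_8=19  [base 12] 12 + 7  →[12↦13]→  13 + 7 = 20  −1 ⇒ G_9=19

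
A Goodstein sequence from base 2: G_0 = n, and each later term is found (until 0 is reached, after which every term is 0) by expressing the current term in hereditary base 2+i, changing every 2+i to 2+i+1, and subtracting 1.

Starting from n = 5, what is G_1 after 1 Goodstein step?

i=0: 5 = 2^2 + 1 (b=2); 2→3: 3^3 + 1 = 28; 28−1 = 27
i=1: 27 = 3^3 (b=3); 3→4: 4^4 = 256; 256−1 = 255

27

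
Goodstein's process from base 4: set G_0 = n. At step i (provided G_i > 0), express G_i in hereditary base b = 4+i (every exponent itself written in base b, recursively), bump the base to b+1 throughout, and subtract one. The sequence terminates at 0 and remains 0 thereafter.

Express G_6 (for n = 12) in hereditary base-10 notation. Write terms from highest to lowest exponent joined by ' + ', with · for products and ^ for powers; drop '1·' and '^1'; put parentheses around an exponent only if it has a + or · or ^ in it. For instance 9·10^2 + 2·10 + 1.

i=0: 12 = 3·4 (b=4); 4→5: 3·5 = 15; 15−1 = 14
i=1: 14 = 2·5 + 4 (b=5); 5→6: 2·6 + 4 = 16; 16−1 = 15
i=2: 15 = 2·6 + 3 (b=6); 6→7: 2·7 + 3 = 17; 17−1 = 16
i=3: 16 = 2·7 + 2 (b=7); 7→8: 2·8 + 2 = 18; 18−1 = 17
i=4: 17 = 2·8 + 1 (b=8); 8→9: 2·9 + 1 = 19; 19−1 = 18
i=5: 18 = 2·9 (b=9); 9→10: 2·10 = 20; 20−1 = 19
i=6: 19 = 10 + 9 (b=10); 10→11: 11 + 9 = 20; 20−1 = 19

10 + 9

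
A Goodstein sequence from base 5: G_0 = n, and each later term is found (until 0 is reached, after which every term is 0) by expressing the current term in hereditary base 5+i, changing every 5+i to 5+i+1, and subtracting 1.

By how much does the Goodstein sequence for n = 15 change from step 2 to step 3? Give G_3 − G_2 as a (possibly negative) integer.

G_0=15  [base 5] 3·5  →[5↦6]→  3·6 = 18  −1 ⇒ G_1=17
G_1=17  [base 6] 2·6 + 5  →[6↦7]→  2·7 + 5 = 19  −1 ⇒ G_2=18
G_2=18  [base 7] 2·7 + 4  →[7↦8]→  2·8 + 4 = 20  −1 ⇒ G_3=19

1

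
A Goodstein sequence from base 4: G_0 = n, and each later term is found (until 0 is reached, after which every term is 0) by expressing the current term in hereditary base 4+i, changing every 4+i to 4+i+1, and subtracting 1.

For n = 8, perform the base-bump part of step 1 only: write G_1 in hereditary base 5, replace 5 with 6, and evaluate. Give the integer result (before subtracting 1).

10

G_0=8  [base 4] 2·4  →[4↦5]→  2·5 = 10  −1 ⇒ G_1=9
G_1=9  [base 5] 5 + 4  →[5↦6]→  6 + 4 = 10  −1 ⇒ G_2=9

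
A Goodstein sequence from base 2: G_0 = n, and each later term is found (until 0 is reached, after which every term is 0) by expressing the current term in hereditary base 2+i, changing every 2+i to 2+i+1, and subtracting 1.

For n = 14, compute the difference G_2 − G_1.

G_0 = 14. HB_2(14) = 2^(2 + 1) + 2^2 + 2. Bump = 111. G_1 = 110.
G_1 = 110. HB_3(110) = 3^(3 + 1) + 3^3 + 2. Bump = 1282. G_2 = 1281.

1171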